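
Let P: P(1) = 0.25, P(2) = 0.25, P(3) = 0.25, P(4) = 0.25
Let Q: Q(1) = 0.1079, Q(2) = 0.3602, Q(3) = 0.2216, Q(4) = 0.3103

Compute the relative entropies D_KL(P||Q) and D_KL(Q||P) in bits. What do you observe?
D_KL(P||Q) = 0.1369 bits, D_KL(Q||P) = 0.1172 bits. The two directions give different values (D_KL(P||Q) exceeds D_KL(Q||P) by 0.0197 bits): KL divergence is asymmetric.

D_KL(P||Q) = Σ P(x) log₂(P(x)/Q(x))

Computing term by term:
  P(1)·log₂(P(1)/Q(1)) = 0.25·log₂(0.25/0.1079) = 0.30306
  P(2)·log₂(P(2)/Q(2)) = 0.25·log₂(0.25/0.3602) = -0.13172
  P(3)·log₂(P(3)/Q(3)) = 0.25·log₂(0.25/0.2216) = 0.04349
  P(4)·log₂(P(4)/Q(4)) = 0.25·log₂(0.25/0.3103) = -0.07793

D_KL(P||Q) = 0.30306 - 0.13172 + 0.04349 - 0.07793 = 0.13690 ≈ 0.1369 bits

D_KL(Q||P) = Σ Q(x) log₂(Q(x)/P(x))

Computing term by term:
  Q(1)·log₂(Q(1)/P(1)) = 0.1079·log₂(0.1079/0.25) = -0.13080
  Q(2)·log₂(Q(2)/P(2)) = 0.3602·log₂(0.3602/0.25) = 0.18978
  Q(3)·log₂(Q(3)/P(3)) = 0.2216·log₂(0.2216/0.25) = -0.03855
  Q(4)·log₂(Q(4)/P(4)) = 0.3103·log₂(0.3103/0.25) = 0.09673

D_KL(Q||P) = -0.13080 + 0.18978 - 0.03855 + 0.09673 = 0.11716 ≈ 0.1172 bits

These are NOT equal (difference: 0.0197 bits). KL divergence is asymmetric: D_KL(P||Q) ≠ D_KL(Q||P) in general.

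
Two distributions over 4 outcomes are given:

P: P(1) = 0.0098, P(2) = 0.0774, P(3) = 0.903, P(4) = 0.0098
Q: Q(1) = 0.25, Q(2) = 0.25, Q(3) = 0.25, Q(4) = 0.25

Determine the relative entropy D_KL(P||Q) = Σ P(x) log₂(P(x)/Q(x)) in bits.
1.4506 bits

D_KL(P||Q) = Σ P(x) log₂(P(x)/Q(x))

Computing term by term:
  P(1)·log₂(P(1)/Q(1)) = 0.0098·log₂(0.0098/0.25) = -0.04580
  P(2)·log₂(P(2)/Q(2)) = 0.0774·log₂(0.0774/0.25) = -0.13092
  P(3)·log₂(P(3)/Q(3)) = 0.903·log₂(0.903/0.25) = 1.67308
  P(4)·log₂(P(4)/Q(4)) = 0.0098·log₂(0.0098/0.25) = -0.04580

D_KL(P||Q) = -0.04580 - 0.13092 + 1.67308 - 0.04580 = 1.45056 ≈ 1.4506 bits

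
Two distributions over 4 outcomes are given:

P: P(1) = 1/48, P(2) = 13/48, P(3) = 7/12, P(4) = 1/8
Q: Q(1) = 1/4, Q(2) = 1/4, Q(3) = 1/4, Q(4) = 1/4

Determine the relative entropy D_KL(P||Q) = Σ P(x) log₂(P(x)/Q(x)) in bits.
0.5447 bits

D_KL(P||Q) = Σ P(x) log₂(P(x)/Q(x))

Computing term by term:
  P(1)·log₂(P(1)/Q(1)) = (1/48)·log₂((1/48)/(1/4)) = -0.07469
  P(2)·log₂(P(2)/Q(2)) = (13/48)·log₂((13/48)/(1/4)) = 0.03128
  P(3)·log₂(P(3)/Q(3)) = (7/12)·log₂((7/12)/(1/4)) = 0.71306
  P(4)·log₂(P(4)/Q(4)) = (1/8)·log₂((1/8)/(1/4)) = -0.12500

D_KL(P||Q) = -0.07469 + 0.03128 + 0.71306 - 0.12500 = 0.54465 ≈ 0.5447 bits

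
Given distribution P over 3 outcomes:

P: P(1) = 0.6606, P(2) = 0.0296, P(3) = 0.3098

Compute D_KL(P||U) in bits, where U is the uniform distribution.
0.5158 bits

U(i) = 1/3 for all i

D_KL(P||U) = Σ P(x) log₂(P(x) / (1/3))
           = Σ P(x) log₂(P(x)) + log₂(3)
           = log₂(3) - H(P)

H(P) = -Σ P(x) log₂(P(x)):
  -P(1)·log₂(P(1)) = -(0.6606)·log₂(0.6606) = 0.39514
  -P(2)·log₂(P(2)) = -(0.0296)·log₂(0.0296) = 0.15032
  -P(3)·log₂(P(3)) = -(0.3098)·log₂(0.3098) = 0.52375
H(P) = 0.39514 + 0.15032 + 0.52375 = 1.06921 bits

log₂(3) = 1.58496 bits

D_KL(P||U) = 1.58496 - 1.06921 = 0.51575 ≈ 0.5158 bits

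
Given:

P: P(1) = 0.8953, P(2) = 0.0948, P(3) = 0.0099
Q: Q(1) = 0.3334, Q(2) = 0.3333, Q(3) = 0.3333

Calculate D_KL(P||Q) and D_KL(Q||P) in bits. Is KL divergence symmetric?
D_KL(P||Q) = 1.0537 bits, D_KL(Q||P) = 1.8203 bits. No, KL divergence is not symmetric.

D_KL(P||Q) = Σ P(x) log₂(P(x)/Q(x))

Computing term by term:
  P(1)·log₂(P(1)/Q(1)) = 0.8953·log₂(0.8953/0.3334) = 1.27591
  P(2)·log₂(P(2)/Q(2)) = 0.0948·log₂(0.0948/0.3333) = -0.17195
  P(3)·log₂(P(3)/Q(3)) = 0.0099·log₂(0.0099/0.3333) = -0.05023

D_KL(P||Q) = 1.27591 - 0.17195 - 0.05023 = 1.05373 ≈ 1.0537 bits

D_KL(Q||P) = Σ Q(x) log₂(Q(x)/P(x))

Computing term by term:
  Q(1)·log₂(Q(1)/P(1)) = 0.3334·log₂(0.3334/0.8953) = -0.47513
  Q(2)·log₂(Q(2)/P(2)) = 0.3333·log₂(0.3333/0.0948) = 0.60456
  Q(3)·log₂(Q(3)/P(3)) = 0.3333·log₂(0.3333/0.0099) = 1.69091

D_KL(Q||P) = -0.47513 + 0.60456 + 1.69091 = 1.82034 ≈ 1.8203 bits

These are NOT equal (difference: 0.7666 bits). KL divergence is asymmetric: D_KL(P||Q) ≠ D_KL(Q||P) in general.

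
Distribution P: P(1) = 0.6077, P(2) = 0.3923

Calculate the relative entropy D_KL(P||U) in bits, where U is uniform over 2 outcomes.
0.0337 bits

U(i) = 1/2 for all i

D_KL(P||U) = Σ P(x) log₂(P(x) / (1/2))
           = Σ P(x) log₂(P(x)) + log₂(2)
           = log₂(2) - H(P)

H(P) = -Σ P(x) log₂(P(x)):
  -P(1)·log₂(P(1)) = -(0.6077)·log₂(0.6077) = 0.43667
  -P(2)·log₂(P(2)) = -(0.3923)·log₂(0.3923) = 0.52959
H(P) = 0.43667 + 0.52959 = 0.96626 bits

log₂(2) = 1.00000 bits

D_KL(P||U) = 1.00000 - 0.96626 = 0.03374 ≈ 0.0337 bits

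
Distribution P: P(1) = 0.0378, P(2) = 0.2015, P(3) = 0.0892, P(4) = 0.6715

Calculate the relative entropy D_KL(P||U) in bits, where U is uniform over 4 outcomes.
0.6589 bits

U(i) = 1/4 for all i

D_KL(P||U) = Σ P(x) log₂(P(x) / (1/4))
           = Σ P(x) log₂(P(x)) + log₂(4)
           = log₂(4) - H(P)

H(P) = -Σ P(x) log₂(P(x)):
  -P(1)·log₂(P(1)) = -(0.0378)·log₂(0.0378) = 0.17862
  -P(2)·log₂(P(2)) = -(0.2015)·log₂(0.2015) = 0.46570
  -P(3)·log₂(P(3)) = -(0.0892)·log₂(0.0892) = 0.31102
  -P(4)·log₂(P(4)) = -(0.6715)·log₂(0.6715) = 0.38580
H(P) = 0.17862 + 0.46570 + 0.31102 + 0.38580 = 1.34114 bits

log₂(4) = 2.00000 bits

D_KL(P||U) = 2.00000 - 1.34114 = 0.65886 ≈ 0.6589 bits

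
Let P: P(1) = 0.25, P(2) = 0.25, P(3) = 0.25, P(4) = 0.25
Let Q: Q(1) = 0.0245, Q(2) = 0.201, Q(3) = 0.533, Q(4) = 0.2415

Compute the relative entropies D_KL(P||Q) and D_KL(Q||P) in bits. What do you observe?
D_KL(P||Q) = 0.6559 bits, D_KL(Q||P) = 0.4247 bits. The two directions give different values (D_KL(P||Q) exceeds D_KL(Q||P) by 0.2312 bits): KL divergence is asymmetric.

D_KL(P||Q) = Σ P(x) log₂(P(x)/Q(x))

Computing term by term:
  P(1)·log₂(P(1)/Q(1)) = 0.25·log₂(0.25/0.0245) = 0.83777
  P(2)·log₂(P(2)/Q(2)) = 0.25·log₂(0.25/0.201) = 0.07868
  P(3)·log₂(P(3)/Q(3)) = 0.25·log₂(0.25/0.533) = -0.27305
  P(4)·log₂(P(4)/Q(4)) = 0.25·log₂(0.25/0.2415) = 0.01248

D_KL(P||Q) = 0.83777 + 0.07868 - 0.27305 + 0.01248 = 0.65588 ≈ 0.6559 bits

D_KL(Q||P) = Σ Q(x) log₂(Q(x)/P(x))

Computing term by term:
  Q(1)·log₂(Q(1)/P(1)) = 0.0245·log₂(0.0245/0.25) = -0.08210
  Q(2)·log₂(Q(2)/P(2)) = 0.201·log₂(0.201/0.25) = -0.06326
  Q(3)·log₂(Q(3)/P(3)) = 0.533·log₂(0.533/0.25) = 0.58215
  Q(4)·log₂(Q(4)/P(4)) = 0.2415·log₂(0.2415/0.25) = -0.01205

D_KL(Q||P) = -0.08210 - 0.06326 + 0.58215 - 0.01205 = 0.42474 ≈ 0.4247 bits

These are NOT equal (difference: 0.2312 bits). KL divergence is asymmetric: D_KL(P||Q) ≠ D_KL(Q||P) in general.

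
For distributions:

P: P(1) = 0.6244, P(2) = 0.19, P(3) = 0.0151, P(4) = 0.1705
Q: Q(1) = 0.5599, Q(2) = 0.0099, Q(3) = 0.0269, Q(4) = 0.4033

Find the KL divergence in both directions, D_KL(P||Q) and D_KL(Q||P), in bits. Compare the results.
D_KL(P||Q) = 0.6837 bits, D_KL(Q||P) = 0.3931 bits. D_KL(P||Q) is larger than D_KL(Q||P) by 0.2906 bits; the two directions differ.

D_KL(P||Q) = Σ P(x) log₂(P(x)/Q(x))

Computing term by term:
  P(1)·log₂(P(1)/Q(1)) = 0.6244·log₂(0.6244/0.5599) = 0.09822
  P(2)·log₂(P(2)/Q(2)) = 0.19·log₂(0.19/0.0099) = 0.80986
  P(3)·log₂(P(3)/Q(3)) = 0.0151·log₂(0.0151/0.0269) = -0.01258
  P(4)·log₂(P(4)/Q(4)) = 0.1705·log₂(0.1705/0.4033) = -0.21177

D_KL(P||Q) = 0.09822 + 0.80986 - 0.01258 - 0.21177 = 0.68373 ≈ 0.6837 bits

D_KL(Q||P) = Σ Q(x) log₂(Q(x)/P(x))

Computing term by term:
  Q(1)·log₂(Q(1)/P(1)) = 0.5599·log₂(0.5599/0.6244) = -0.08807
  Q(2)·log₂(Q(2)/P(2)) = 0.0099·log₂(0.0099/0.19) = -0.04220
  Q(3)·log₂(Q(3)/P(3)) = 0.0269·log₂(0.0269/0.0151) = 0.02241
  Q(4)·log₂(Q(4)/P(4)) = 0.4033·log₂(0.4033/0.1705) = 0.50093

D_KL(Q||P) = -0.08807 - 0.04220 + 0.02241 + 0.50093 = 0.39307 ≈ 0.3931 bits

These are NOT equal (difference: 0.2906 bits). KL divergence is asymmetric: D_KL(P||Q) ≠ D_KL(Q||P) in general.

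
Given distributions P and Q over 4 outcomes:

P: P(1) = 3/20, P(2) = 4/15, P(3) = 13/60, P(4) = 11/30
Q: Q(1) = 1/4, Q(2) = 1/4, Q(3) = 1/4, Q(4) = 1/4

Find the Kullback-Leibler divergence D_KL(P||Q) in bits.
0.0722 bits

D_KL(P||Q) = Σ P(x) log₂(P(x)/Q(x))

Computing term by term:
  P(1)·log₂(P(1)/Q(1)) = (3/20)·log₂((3/20)/(1/4)) = -0.11054
  P(2)·log₂(P(2)/Q(2)) = (4/15)·log₂((4/15)/(1/4)) = 0.02483
  P(3)·log₂(P(3)/Q(3)) = (13/60)·log₂((13/60)/(1/4)) = -0.04473
  P(4)·log₂(P(4)/Q(4)) = (11/30)·log₂((11/30)/(1/4)) = 0.20260

D_KL(P||Q) = -0.11054 + 0.02483 - 0.04473 + 0.20260 = 0.07216 ≈ 0.0722 bits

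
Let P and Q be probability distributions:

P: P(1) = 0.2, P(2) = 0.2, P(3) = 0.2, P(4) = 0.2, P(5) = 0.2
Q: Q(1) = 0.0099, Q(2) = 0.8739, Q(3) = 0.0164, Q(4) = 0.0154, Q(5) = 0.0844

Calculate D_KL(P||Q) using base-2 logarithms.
2.1522 bits

D_KL(P||Q) = Σ P(x) log₂(P(x)/Q(x))

Computing term by term:
  P(1)·log₂(P(1)/Q(1)) = 0.2·log₂(0.2/0.0099) = 0.86729
  P(2)·log₂(P(2)/Q(2)) = 0.2·log₂(0.2/0.8739) = -0.42549
  P(3)·log₂(P(3)/Q(3)) = 0.2·log₂(0.2/0.0164) = 0.72165
  P(4)·log₂(P(4)/Q(4)) = 0.2·log₂(0.2/0.0154) = 0.73980
  P(5)·log₂(P(5)/Q(5)) = 0.2·log₂(0.2/0.0844) = 0.24894

D_KL(P||Q) = 0.86729 - 0.42549 + 0.72165 + 0.73980 + 0.24894 = 2.15219 ≈ 2.1522 bits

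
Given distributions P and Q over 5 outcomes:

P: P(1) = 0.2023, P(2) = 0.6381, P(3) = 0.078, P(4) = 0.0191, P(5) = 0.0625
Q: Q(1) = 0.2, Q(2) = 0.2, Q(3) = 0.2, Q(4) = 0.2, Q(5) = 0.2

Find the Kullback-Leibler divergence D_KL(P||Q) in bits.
0.7958 bits

D_KL(P||Q) = Σ P(x) log₂(P(x)/Q(x))

Computing term by term:
  P(1)·log₂(P(1)/Q(1)) = 0.2023·log₂(0.2023/0.2) = 0.00334
  P(2)·log₂(P(2)/Q(2)) = 0.6381·log₂(0.6381/0.2) = 1.06804
  P(3)·log₂(P(3)/Q(3)) = 0.078·log₂(0.078/0.2) = -0.10596
  P(4)·log₂(P(4)/Q(4)) = 0.0191·log₂(0.0191/0.2) = -0.06472
  P(5)·log₂(P(5)/Q(5)) = 0.0625·log₂(0.0625/0.2) = -0.10488

D_KL(P||Q) = 0.00334 + 1.06804 - 0.10596 - 0.06472 - 0.10488 = 0.79582 ≈ 0.7958 bits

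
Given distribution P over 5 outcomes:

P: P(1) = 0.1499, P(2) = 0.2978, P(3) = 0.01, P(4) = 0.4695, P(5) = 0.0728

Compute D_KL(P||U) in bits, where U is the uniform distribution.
0.5373 bits

U(i) = 1/5 for all i

D_KL(P||U) = Σ P(x) log₂(P(x) / (1/5))
           = Σ P(x) log₂(P(x)) + log₂(5)
           = log₂(5) - H(P)

H(P) = -Σ P(x) log₂(P(x)):
  -P(1)·log₂(P(1)) = -(0.1499)·log₂(0.1499) = 0.41042
  -P(2)·log₂(P(2)) = -(0.2978)·log₂(0.2978) = 0.52043
  -P(3)·log₂(P(3)) = -(0.01)·log₂(0.01) = 0.06644
  -P(4)·log₂(P(4)) = -(0.4695)·log₂(0.4695) = 0.51213
  -P(5)·log₂(P(5)) = -(0.0728)·log₂(0.0728) = 0.27518
H(P) = 0.41042 + 0.52043 + 0.06644 + 0.51213 + 0.27518 = 1.78460 bits

log₂(5) = 2.32193 bits

D_KL(P||U) = 2.32193 - 1.78460 = 0.53733 ≈ 0.5373 bits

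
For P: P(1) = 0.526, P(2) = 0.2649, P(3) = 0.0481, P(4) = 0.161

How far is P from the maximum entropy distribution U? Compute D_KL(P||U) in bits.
0.3700 bits

U(i) = 1/4 for all i

D_KL(P||U) = Σ P(x) log₂(P(x) / (1/4))
           = Σ P(x) log₂(P(x)) + log₂(4)
           = log₂(4) - H(P)

H(P) = -Σ P(x) log₂(P(x)):
  -P(1)·log₂(P(1)) = -(0.526)·log₂(0.526) = 0.48753
  -P(2)·log₂(P(2)) = -(0.2649)·log₂(0.2649) = 0.50768
  -P(3)·log₂(P(3)) = -(0.0481)·log₂(0.0481) = 0.21057
  -P(4)·log₂(P(4)) = -(0.161)·log₂(0.161) = 0.42421
H(P) = 0.48753 + 0.50768 + 0.21057 + 0.42421 = 1.62999 bits

log₂(4) = 2.00000 bits

D_KL(P||U) = 2.00000 - 1.62999 = 0.37001 ≈ 0.3700 bits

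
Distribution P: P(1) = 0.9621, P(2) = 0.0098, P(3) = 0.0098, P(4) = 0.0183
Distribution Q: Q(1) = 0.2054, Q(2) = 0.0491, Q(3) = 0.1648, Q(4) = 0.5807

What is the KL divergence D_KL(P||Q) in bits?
1.9894 bits

D_KL(P||Q) = Σ P(x) log₂(P(x)/Q(x))

Computing term by term:
  P(1)·log₂(P(1)/Q(1)) = 0.9621·log₂(0.9621/0.2054) = 2.14332
  P(2)·log₂(P(2)/Q(2)) = 0.0098·log₂(0.0098/0.0491) = -0.02278
  P(3)·log₂(P(3)/Q(3)) = 0.0098·log₂(0.0098/0.1648) = -0.03990
  P(4)·log₂(P(4)/Q(4)) = 0.0183·log₂(0.0183/0.5807) = -0.09128

D_KL(P||Q) = 2.14332 - 0.02278 - 0.03990 - 0.09128 = 1.98936 ≈ 1.9894 bits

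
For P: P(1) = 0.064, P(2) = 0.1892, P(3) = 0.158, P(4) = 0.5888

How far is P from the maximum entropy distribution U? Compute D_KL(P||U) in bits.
0.4212 bits

U(i) = 1/4 for all i

D_KL(P||U) = Σ P(x) log₂(P(x) / (1/4))
           = Σ P(x) log₂(P(x)) + log₂(4)
           = log₂(4) - H(P)

H(P) = -Σ P(x) log₂(P(x)):
  -P(1)·log₂(P(1)) = -(0.064)·log₂(0.064) = 0.25381
  -P(2)·log₂(P(2)) = -(0.1892)·log₂(0.1892) = 0.45446
  -P(3)·log₂(P(3)) = -(0.158)·log₂(0.158) = 0.42060
  -P(4)·log₂(P(4)) = -(0.5888)·log₂(0.5888) = 0.44993
H(P) = 0.25381 + 0.45446 + 0.42060 + 0.44993 = 1.57880 bits

log₂(4) = 2.00000 bits

D_KL(P||U) = 2.00000 - 1.57880 = 0.42120 ≈ 0.4212 bits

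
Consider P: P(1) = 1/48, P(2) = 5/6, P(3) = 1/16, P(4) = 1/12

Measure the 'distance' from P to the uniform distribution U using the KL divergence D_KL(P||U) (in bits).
1.1157 bits

U(i) = 1/4 for all i

D_KL(P||U) = Σ P(x) log₂(P(x) / (1/4))
           = Σ P(x) log₂(P(x)) + log₂(4)
           = log₂(4) - H(P)

H(P) = -Σ P(x) log₂(P(x)):
  -P(1)·log₂(P(1)) = -(1/48)·log₂(1/48) = 0.11635
  -P(2)·log₂(P(2)) = -(5/6)·log₂(5/6) = 0.21920
  -P(3)·log₂(P(3)) = -(1/16)·log₂(1/16) = 0.25000
  -P(4)·log₂(P(4)) = -(1/12)·log₂(1/12) = 0.29875
H(P) = 0.11635 + 0.21920 + 0.25000 + 0.29875 = 0.88430 bits

log₂(4) = 2.00000 bits

D_KL(P||U) = 2.00000 - 0.88430 = 1.11570 ≈ 1.1157 bits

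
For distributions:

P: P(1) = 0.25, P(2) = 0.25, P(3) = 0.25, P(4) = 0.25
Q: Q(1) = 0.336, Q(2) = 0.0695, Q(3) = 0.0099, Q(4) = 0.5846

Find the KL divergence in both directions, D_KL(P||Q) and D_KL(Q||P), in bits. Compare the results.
D_KL(P||Q) = 1.2133 bits, D_KL(Q||P) = 0.6853 bits. D_KL(P||Q) is larger than D_KL(Q||P) by 0.5280 bits; the two directions differ.

D_KL(P||Q) = Σ P(x) log₂(P(x)/Q(x))

Computing term by term:
  P(1)·log₂(P(1)/Q(1)) = 0.25·log₂(0.25/0.336) = -0.10663
  P(2)·log₂(P(2)/Q(2)) = 0.25·log₂(0.25/0.0695) = 0.46171
  P(3)·log₂(P(3)/Q(3)) = 0.25·log₂(0.25/0.0099) = 1.16459
  P(4)·log₂(P(4)/Q(4)) = 0.25·log₂(0.25/0.5846) = -0.30638

D_KL(P||Q) = -0.10663 + 0.46171 + 1.16459 - 0.30638 = 1.21329 ≈ 1.2133 bits

D_KL(Q||P) = Σ Q(x) log₂(Q(x)/P(x))

Computing term by term:
  Q(1)·log₂(Q(1)/P(1)) = 0.336·log₂(0.336/0.25) = 0.14332
  Q(2)·log₂(Q(2)/P(2)) = 0.0695·log₂(0.0695/0.25) = -0.12836
  Q(3)·log₂(Q(3)/P(3)) = 0.0099·log₂(0.0099/0.25) = -0.04612
  Q(4)·log₂(Q(4)/P(4)) = 0.5846·log₂(0.5846/0.25) = 0.71644

D_KL(Q||P) = 0.14332 - 0.12836 - 0.04612 + 0.71644 = 0.68528 ≈ 0.6853 bits

These are NOT equal (difference: 0.5280 bits). KL divergence is asymmetric: D_KL(P||Q) ≠ D_KL(Q||P) in general.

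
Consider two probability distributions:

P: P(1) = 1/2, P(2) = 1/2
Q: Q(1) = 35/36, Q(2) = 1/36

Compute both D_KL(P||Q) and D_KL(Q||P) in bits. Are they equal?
D_KL(P||Q) = 1.6053 bits, D_KL(Q||P) = 0.8169 bits. No, they are not equal.

D_KL(P||Q) = Σ P(x) log₂(P(x)/Q(x))

Computing term by term:
  P(1)·log₂(P(1)/Q(1)) = (1/2)·log₂((1/2)/(35/36)) = -0.47968
  P(2)·log₂(P(2)/Q(2)) = (1/2)·log₂((1/2)/(1/36)) = 2.08496

D_KL(P||Q) = -0.47968 + 2.08496 = 1.60528 ≈ 1.6053 bits

D_KL(Q||P) = Σ Q(x) log₂(Q(x)/P(x))

Computing term by term:
  Q(1)·log₂(Q(1)/P(1)) = (35/36)·log₂((35/36)/(1/2)) = 0.93271
  Q(2)·log₂(Q(2)/P(2)) = (1/36)·log₂((1/36)/(1/2)) = -0.11583

D_KL(Q||P) = 0.93271 - 0.11583 = 0.81688 ≈ 0.8169 bits

These are NOT equal (difference: 0.7884 bits). KL divergence is asymmetric: D_KL(P||Q) ≠ D_KL(Q||P) in general.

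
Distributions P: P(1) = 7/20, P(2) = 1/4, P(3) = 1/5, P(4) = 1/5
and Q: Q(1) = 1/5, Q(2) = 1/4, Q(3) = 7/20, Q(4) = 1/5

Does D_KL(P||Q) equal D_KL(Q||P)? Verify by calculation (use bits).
D_KL(P||Q) = 0.1211 bits, D_KL(Q||P) = 0.1211 bits. Yes — for this pair D_KL(P||Q) = D_KL(Q||P).

D_KL(P||Q) = Σ P(x) log₂(P(x)/Q(x))

Computing term by term:
  P(1)·log₂(P(1)/Q(1)) = (7/20)·log₂((7/20)/(1/5)) = 0.28257
  P(2)·log₂(P(2)/Q(2)) = (1/4)·log₂((1/4)/(1/4)) = 0.00000
  P(3)·log₂(P(3)/Q(3)) = (1/5)·log₂((1/5)/(7/20)) = -0.16147
  P(4)·log₂(P(4)/Q(4)) = (1/5)·log₂((1/5)/(1/5)) = 0.00000

D_KL(P||Q) = 0.28257 + 0.00000 - 0.16147 + 0.00000 = 0.12110 ≈ 0.1211 bits

D_KL(Q||P) = Σ Q(x) log₂(Q(x)/P(x))

Computing term by term:
  Q(1)·log₂(Q(1)/P(1)) = (1/5)·log₂((1/5)/(7/20)) = -0.16147
  Q(2)·log₂(Q(2)/P(2)) = (1/4)·log₂((1/4)/(1/4)) = 0.00000
  Q(3)·log₂(Q(3)/P(3)) = (7/20)·log₂((7/20)/(1/5)) = 0.28257
  Q(4)·log₂(Q(4)/P(4)) = (1/5)·log₂((1/5)/(1/5)) = 0.00000

D_KL(Q||P) = -0.16147 + 0.00000 + 0.28257 + 0.00000 = 0.12110 ≈ 0.1211 bits

These ARE equal here. Q is P with outcomes relabeled (Q(1) = P(3), Q(3) = P(1)) by a relabeling that is its own inverse, so the two sums contain exactly the same terms in a different order. This is a special case — KL divergence is not symmetric in general: D_KL(P||Q) ≠ D_KL(Q||P) for most P, Q.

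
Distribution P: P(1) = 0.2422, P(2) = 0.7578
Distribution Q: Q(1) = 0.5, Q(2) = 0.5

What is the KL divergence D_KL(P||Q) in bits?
0.2013 bits

D_KL(P||Q) = Σ P(x) log₂(P(x)/Q(x))

Computing term by term:
  P(1)·log₂(P(1)/Q(1)) = 0.2422·log₂(0.2422/0.5) = -0.25328
  P(2)·log₂(P(2)/Q(2)) = 0.7578·log₂(0.7578/0.5) = 0.45460

D_KL(P||Q) = -0.25328 + 0.45460 = 0.20132 ≈ 0.2013 bits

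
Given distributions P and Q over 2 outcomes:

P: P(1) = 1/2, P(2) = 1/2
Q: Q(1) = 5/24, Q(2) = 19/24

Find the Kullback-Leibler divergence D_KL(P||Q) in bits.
0.3000 bits

D_KL(P||Q) = Σ P(x) log₂(P(x)/Q(x))

Computing term by term:
  P(1)·log₂(P(1)/Q(1)) = (1/2)·log₂((1/2)/(5/24)) = 0.63152
  P(2)·log₂(P(2)/Q(2)) = (1/2)·log₂((1/2)/(19/24)) = -0.33148

D_KL(P||Q) = 0.63152 - 0.33148 = 0.30004 ≈ 0.3000 bits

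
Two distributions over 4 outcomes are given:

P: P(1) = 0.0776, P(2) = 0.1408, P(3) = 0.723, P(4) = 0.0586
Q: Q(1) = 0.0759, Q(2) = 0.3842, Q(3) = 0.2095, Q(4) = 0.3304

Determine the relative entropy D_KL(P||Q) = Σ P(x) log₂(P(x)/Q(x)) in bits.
0.9444 bits

D_KL(P||Q) = Σ P(x) log₂(P(x)/Q(x))

Computing term by term:
  P(1)·log₂(P(1)/Q(1)) = 0.0776·log₂(0.0776/0.0759) = 0.00248
  P(2)·log₂(P(2)/Q(2)) = 0.1408·log₂(0.1408/0.3842) = -0.20391
  P(3)·log₂(P(3)/Q(3)) = 0.723·log₂(0.723/0.2095) = 1.29203
  P(4)·log₂(P(4)/Q(4)) = 0.0586·log₂(0.0586/0.3304) = -0.14622

D_KL(P||Q) = 0.00248 - 0.20391 + 1.29203 - 0.14622 = 0.94438 ≈ 0.9444 bits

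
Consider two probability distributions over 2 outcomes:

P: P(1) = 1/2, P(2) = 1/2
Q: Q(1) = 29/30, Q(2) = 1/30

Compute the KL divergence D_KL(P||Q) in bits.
1.4779 bits

D_KL(P||Q) = Σ P(x) log₂(P(x)/Q(x))

Computing term by term:
  P(1)·log₂(P(1)/Q(1)) = (1/2)·log₂((1/2)/(29/30)) = -0.47555
  P(2)·log₂(P(2)/Q(2)) = (1/2)·log₂((1/2)/(1/30)) = 1.95345

D_KL(P||Q) = -0.47555 + 1.95345 = 1.47790 ≈ 1.4779 bits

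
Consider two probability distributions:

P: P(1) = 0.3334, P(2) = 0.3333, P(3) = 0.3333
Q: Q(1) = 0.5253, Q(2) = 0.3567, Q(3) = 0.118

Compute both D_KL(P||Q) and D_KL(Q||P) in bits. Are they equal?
D_KL(P||Q) = 0.2480 bits, D_KL(Q||P) = 0.2027 bits. No, they are not equal.

D_KL(P||Q) = Σ P(x) log₂(P(x)/Q(x))

Computing term by term:
  P(1)·log₂(P(1)/Q(1)) = 0.3334·log₂(0.3334/0.5253) = -0.21867
  P(2)·log₂(P(2)/Q(2)) = 0.3333·log₂(0.3333/0.3567) = -0.03263
  P(3)·log₂(P(3)/Q(3)) = 0.3333·log₂(0.3333/0.118) = 0.49929

D_KL(P||Q) = -0.21867 - 0.03263 + 0.49929 = 0.24799 ≈ 0.2480 bits

D_KL(Q||P) = Σ Q(x) log₂(Q(x)/P(x))

Computing term by term:
  Q(1)·log₂(Q(1)/P(1)) = 0.5253·log₂(0.5253/0.3334) = 0.34454
  Q(2)·log₂(Q(2)/P(2)) = 0.3567·log₂(0.3567/0.3333) = 0.03492
  Q(3)·log₂(Q(3)/P(3)) = 0.118·log₂(0.118/0.3333) = -0.17677

D_KL(Q||P) = 0.34454 + 0.03492 - 0.17677 = 0.20269 ≈ 0.2027 bits

These are NOT equal (difference: 0.0453 bits). KL divergence is asymmetric: D_KL(P||Q) ≠ D_KL(Q||P) in general.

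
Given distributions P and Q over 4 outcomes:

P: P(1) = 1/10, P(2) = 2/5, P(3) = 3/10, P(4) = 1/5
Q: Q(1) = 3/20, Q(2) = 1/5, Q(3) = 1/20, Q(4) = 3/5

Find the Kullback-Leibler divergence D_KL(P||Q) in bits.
0.8000 bits

D_KL(P||Q) = Σ P(x) log₂(P(x)/Q(x))

Computing term by term:
  P(1)·log₂(P(1)/Q(1)) = (1/10)·log₂((1/10)/(3/20)) = -0.05850
  P(2)·log₂(P(2)/Q(2)) = (2/5)·log₂((2/5)/(1/5)) = 0.40000
  P(3)·log₂(P(3)/Q(3)) = (3/10)·log₂((3/10)/(1/20)) = 0.77549
  P(4)·log₂(P(4)/Q(4)) = (1/5)·log₂((1/5)/(3/5)) = -0.31699

D_KL(P||Q) = -0.05850 + 0.40000 + 0.77549 - 0.31699 = 0.80000 ≈ 0.8000 bits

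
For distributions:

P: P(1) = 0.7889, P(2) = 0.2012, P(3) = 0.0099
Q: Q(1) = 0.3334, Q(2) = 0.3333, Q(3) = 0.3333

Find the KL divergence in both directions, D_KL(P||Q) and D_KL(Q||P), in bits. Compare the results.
D_KL(P||Q) = 0.7835 bits, D_KL(Q||P) = 1.5193 bits. D_KL(Q||P) is larger than D_KL(P||Q) by 0.7358 bits; the two directions differ.

D_KL(P||Q) = Σ P(x) log₂(P(x)/Q(x))

Computing term by term:
  P(1)·log₂(P(1)/Q(1)) = 0.7889·log₂(0.7889/0.3334) = 0.98028
  P(2)·log₂(P(2)/Q(2)) = 0.2012·log₂(0.2012/0.3333) = -0.14651
  P(3)·log₂(P(3)/Q(3)) = 0.0099·log₂(0.0099/0.3333) = -0.05023

D_KL(P||Q) = 0.98028 - 0.14651 - 0.05023 = 0.78354 ≈ 0.7835 bits

D_KL(Q||P) = Σ Q(x) log₂(Q(x)/P(x))

Computing term by term:
  Q(1)·log₂(Q(1)/P(1)) = 0.3334·log₂(0.3334/0.7889) = -0.41428
  Q(2)·log₂(Q(2)/P(2)) = 0.3333·log₂(0.3333/0.2012) = 0.24271
  Q(3)·log₂(Q(3)/P(3)) = 0.3333·log₂(0.3333/0.0099) = 1.69091

D_KL(Q||P) = -0.41428 + 0.24271 + 1.69091 = 1.51934 ≈ 1.5193 bits

These are NOT equal (difference: 0.7358 bits). KL divergence is asymmetric: D_KL(P||Q) ≠ D_KL(Q||P) in general.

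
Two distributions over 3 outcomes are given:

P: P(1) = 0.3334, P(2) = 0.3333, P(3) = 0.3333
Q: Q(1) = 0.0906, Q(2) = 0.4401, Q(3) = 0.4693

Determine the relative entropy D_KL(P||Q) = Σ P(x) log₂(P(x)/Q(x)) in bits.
0.3285 bits

D_KL(P||Q) = Σ P(x) log₂(P(x)/Q(x))

Computing term by term:
  P(1)·log₂(P(1)/Q(1)) = 0.3334·log₂(0.3334/0.0906) = 0.62668
  P(2)·log₂(P(2)/Q(2)) = 0.3333·log₂(0.3333/0.4401) = -0.13366
  P(3)·log₂(P(3)/Q(3)) = 0.3333·log₂(0.3333/0.4693) = -0.16455

D_KL(P||Q) = 0.62668 - 0.13366 - 0.16455 = 0.32847 ≈ 0.3285 bits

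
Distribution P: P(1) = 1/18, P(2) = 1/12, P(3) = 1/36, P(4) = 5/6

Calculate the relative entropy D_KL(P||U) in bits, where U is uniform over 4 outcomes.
1.1068 bits

U(i) = 1/4 for all i

D_KL(P||U) = Σ P(x) log₂(P(x) / (1/4))
           = Σ P(x) log₂(P(x)) + log₂(4)
           = log₂(4) - H(P)

H(P) = -Σ P(x) log₂(P(x)):
  -P(1)·log₂(P(1)) = -(1/18)·log₂(1/18) = 0.23166
  -P(2)·log₂(P(2)) = -(1/12)·log₂(1/12) = 0.29875
  -P(3)·log₂(P(3)) = -(1/36)·log₂(1/36) = 0.14361
  -P(4)·log₂(P(4)) = -(5/6)·log₂(5/6) = 0.21920
H(P) = 0.23166 + 0.29875 + 0.14361 + 0.21920 = 0.89322 bits

log₂(4) = 2.00000 bits

D_KL(P||U) = 2.00000 - 0.89322 = 1.10678 ≈ 1.1068 bits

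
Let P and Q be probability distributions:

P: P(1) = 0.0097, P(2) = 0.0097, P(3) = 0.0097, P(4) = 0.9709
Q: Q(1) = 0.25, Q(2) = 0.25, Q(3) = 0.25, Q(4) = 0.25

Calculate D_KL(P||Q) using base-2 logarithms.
1.7640 bits

D_KL(P||Q) = Σ P(x) log₂(P(x)/Q(x))

Computing term by term:
  P(1)·log₂(P(1)/Q(1)) = 0.0097·log₂(0.0097/0.25) = -0.04547
  P(2)·log₂(P(2)/Q(2)) = 0.0097·log₂(0.0097/0.25) = -0.04547
  P(3)·log₂(P(3)/Q(3)) = 0.0097·log₂(0.0097/0.25) = -0.04547
  P(4)·log₂(P(4)/Q(4)) = 0.9709·log₂(0.9709/0.25) = 1.90043

D_KL(P||Q) = -0.04547 - 0.04547 - 0.04547 + 1.90043 = 1.76402 ≈ 1.7640 bits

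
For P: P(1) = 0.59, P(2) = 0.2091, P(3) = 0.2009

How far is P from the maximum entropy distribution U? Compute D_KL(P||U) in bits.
0.1986 bits

U(i) = 1/3 for all i

D_KL(P||U) = Σ P(x) log₂(P(x) / (1/3))
           = Σ P(x) log₂(P(x)) + log₂(3)
           = log₂(3) - H(P)

H(P) = -Σ P(x) log₂(P(x)):
  -P(1)·log₂(P(1)) = -(0.59)·log₂(0.59) = 0.44912
  -P(2)·log₂(P(2)) = -(0.2091)·log₂(0.2091) = 0.47209
  -P(3)·log₂(P(3)) = -(0.2009)·log₂(0.2009) = 0.46517
H(P) = 0.44912 + 0.47209 + 0.46517 = 1.38638 bits

log₂(3) = 1.58496 bits

D_KL(P||U) = 1.58496 - 1.38638 = 0.19858 ≈ 0.1986 bits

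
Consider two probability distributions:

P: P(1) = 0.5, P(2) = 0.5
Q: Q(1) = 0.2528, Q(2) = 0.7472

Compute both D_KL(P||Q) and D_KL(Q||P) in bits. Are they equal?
D_KL(P||Q) = 0.2022 bits, D_KL(Q||P) = 0.1843 bits. No, they are not equal.

D_KL(P||Q) = Σ P(x) log₂(P(x)/Q(x))

Computing term by term:
  P(1)·log₂(P(1)/Q(1)) = 0.5·log₂(0.5/0.2528) = 0.49197
  P(2)·log₂(P(2)/Q(2)) = 0.5·log₂(0.5/0.7472) = -0.28978

D_KL(P||Q) = 0.49197 - 0.28978 = 0.20219 ≈ 0.2022 bits

D_KL(Q||P) = Σ Q(x) log₂(Q(x)/P(x))

Computing term by term:
  Q(1)·log₂(Q(1)/P(1)) = 0.2528·log₂(0.2528/0.5) = -0.24874
  Q(2)·log₂(Q(2)/P(2)) = 0.7472·log₂(0.7472/0.5) = 0.43305

D_KL(Q||P) = -0.24874 + 0.43305 = 0.18431 ≈ 0.1843 bits

These are NOT equal (difference: 0.0179 bits). KL divergence is asymmetric: D_KL(P||Q) ≠ D_KL(Q||P) in general.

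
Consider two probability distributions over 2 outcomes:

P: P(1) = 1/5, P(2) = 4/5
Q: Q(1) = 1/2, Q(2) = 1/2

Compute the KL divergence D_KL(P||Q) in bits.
0.2781 bits

D_KL(P||Q) = Σ P(x) log₂(P(x)/Q(x))

Computing term by term:
  P(1)·log₂(P(1)/Q(1)) = (1/5)·log₂((1/5)/(1/2)) = -0.26439
  P(2)·log₂(P(2)/Q(2)) = (4/5)·log₂((4/5)/(1/2)) = 0.54246

D_KL(P||Q) = -0.26439 + 0.54246 = 0.27807 ≈ 0.2781 bits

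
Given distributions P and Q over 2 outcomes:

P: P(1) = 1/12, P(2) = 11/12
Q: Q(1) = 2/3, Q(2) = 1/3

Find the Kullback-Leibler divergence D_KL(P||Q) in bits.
1.0878 bits

D_KL(P||Q) = Σ P(x) log₂(P(x)/Q(x))

Computing term by term:
  P(1)·log₂(P(1)/Q(1)) = (1/12)·log₂((1/12)/(2/3)) = -0.25000
  P(2)·log₂(P(2)/Q(2)) = (11/12)·log₂((11/12)/(1/3)) = 1.33781

D_KL(P||Q) = -0.25000 + 1.33781 = 1.08781 ≈ 1.0878 bits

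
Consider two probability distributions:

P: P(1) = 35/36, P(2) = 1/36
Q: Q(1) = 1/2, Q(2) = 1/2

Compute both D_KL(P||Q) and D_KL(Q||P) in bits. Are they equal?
D_KL(P||Q) = 0.8169 bits, D_KL(Q||P) = 1.6053 bits. No, they are not equal.

D_KL(P||Q) = Σ P(x) log₂(P(x)/Q(x))

Computing term by term:
  P(1)·log₂(P(1)/Q(1)) = (35/36)·log₂((35/36)/(1/2)) = 0.93271
  P(2)·log₂(P(2)/Q(2)) = (1/36)·log₂((1/36)/(1/2)) = -0.11583

D_KL(P||Q) = 0.93271 - 0.11583 = 0.81688 ≈ 0.8169 bits

D_KL(Q||P) = Σ Q(x) log₂(Q(x)/P(x))

Computing term by term:
  Q(1)·log₂(Q(1)/P(1)) = (1/2)·log₂((1/2)/(35/36)) = -0.47968
  Q(2)·log₂(Q(2)/P(2)) = (1/2)·log₂((1/2)/(1/36)) = 2.08496

D_KL(Q||P) = -0.47968 + 2.08496 = 1.60528 ≈ 1.6053 bits

These are NOT equal (difference: 0.7884 bits). KL divergence is asymmetric: D_KL(P||Q) ≠ D_KL(Q||P) in general.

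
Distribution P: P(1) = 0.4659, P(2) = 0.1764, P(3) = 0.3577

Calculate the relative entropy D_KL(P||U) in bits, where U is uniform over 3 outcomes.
0.0995 bits

U(i) = 1/3 for all i

D_KL(P||U) = Σ P(x) log₂(P(x) / (1/3))
           = Σ P(x) log₂(P(x)) + log₂(3)
           = log₂(3) - H(P)

H(P) = -Σ P(x) log₂(P(x)):
  -P(1)·log₂(P(1)) = -(0.4659)·log₂(0.4659) = 0.51338
  -P(2)·log₂(P(2)) = -(0.1764)·log₂(0.1764) = 0.44154
  -P(3)·log₂(P(3)) = -(0.3577)·log₂(0.3577) = 0.53053
H(P) = 0.51338 + 0.44154 + 0.53053 = 1.48545 bits

log₂(3) = 1.58496 bits

D_KL(P||U) = 1.58496 - 1.48545 = 0.09951 ≈ 0.0995 bits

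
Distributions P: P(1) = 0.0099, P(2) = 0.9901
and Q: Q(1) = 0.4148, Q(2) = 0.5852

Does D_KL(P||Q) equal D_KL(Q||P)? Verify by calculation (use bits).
D_KL(P||Q) = 0.6978 bits, D_KL(Q||P) = 1.7913 bits. No — D_KL(P||Q) ≠ D_KL(Q||P) for this pair.

D_KL(P||Q) = Σ P(x) log₂(P(x)/Q(x))

Computing term by term:
  P(1)·log₂(P(1)/Q(1)) = 0.0099·log₂(0.0099/0.4148) = -0.05335
  P(2)·log₂(P(2)/Q(2)) = 0.9901·log₂(0.9901/0.5852) = 0.75113

D_KL(P||Q) = -0.05335 + 0.75113 = 0.69778 ≈ 0.6978 bits

D_KL(Q||P) = Σ Q(x) log₂(Q(x)/P(x))

Computing term by term:
  Q(1)·log₂(Q(1)/P(1)) = 0.4148·log₂(0.4148/0.0099) = 2.23529
  Q(2)·log₂(Q(2)/P(2)) = 0.5852·log₂(0.5852/0.9901) = -0.44396

D_KL(Q||P) = 2.23529 - 0.44396 = 1.79133 ≈ 1.7913 bits

These are NOT equal (difference: 1.0935 bits). KL divergence is asymmetric: D_KL(P||Q) ≠ D_KL(Q||P) in general.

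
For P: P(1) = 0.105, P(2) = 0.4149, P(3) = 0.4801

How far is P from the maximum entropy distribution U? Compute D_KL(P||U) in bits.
0.2087 bits

U(i) = 1/3 for all i

D_KL(P||U) = Σ P(x) log₂(P(x) / (1/3))
           = Σ P(x) log₂(P(x)) + log₂(3)
           = log₂(3) - H(P)

H(P) = -Σ P(x) log₂(P(x)):
  -P(1)·log₂(P(1)) = -(0.105)·log₂(0.105) = 0.34141
  -P(2)·log₂(P(2)) = -(0.4149)·log₂(0.4149) = 0.52658
  -P(3)·log₂(P(3)) = -(0.4801)·log₂(0.4801) = 0.50823
H(P) = 0.34141 + 0.52658 + 0.50823 = 1.37622 bits

log₂(3) = 1.58496 bits

D_KL(P||U) = 1.58496 - 1.37622 = 0.20874 ≈ 0.2087 bits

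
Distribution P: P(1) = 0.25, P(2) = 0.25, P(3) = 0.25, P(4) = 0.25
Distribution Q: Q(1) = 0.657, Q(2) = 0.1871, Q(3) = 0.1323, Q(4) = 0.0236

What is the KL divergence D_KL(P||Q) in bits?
0.8368 bits

D_KL(P||Q) = Σ P(x) log₂(P(x)/Q(x))

Computing term by term:
  P(1)·log₂(P(1)/Q(1)) = 0.25·log₂(0.25/0.657) = -0.34849
  P(2)·log₂(P(2)/Q(2)) = 0.25·log₂(0.25/0.1871) = 0.10453
  P(3)·log₂(P(3)/Q(3)) = 0.25·log₂(0.25/0.1323) = 0.22953
  P(4)·log₂(P(4)/Q(4)) = 0.25·log₂(0.25/0.0236) = 0.85127

D_KL(P||Q) = -0.34849 + 0.10453 + 0.22953 + 0.85127 = 0.83684 ≈ 0.8368 bits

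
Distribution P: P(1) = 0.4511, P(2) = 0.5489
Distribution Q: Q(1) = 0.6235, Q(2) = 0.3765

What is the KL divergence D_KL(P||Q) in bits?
0.0879 bits

D_KL(P||Q) = Σ P(x) log₂(P(x)/Q(x))

Computing term by term:
  P(1)·log₂(P(1)/Q(1)) = 0.4511·log₂(0.4511/0.6235) = -0.21064
  P(2)·log₂(P(2)/Q(2)) = 0.5489·log₂(0.5489/0.3765) = 0.29854

D_KL(P||Q) = -0.21064 + 0.29854 = 0.08790 ≈ 0.0879 bits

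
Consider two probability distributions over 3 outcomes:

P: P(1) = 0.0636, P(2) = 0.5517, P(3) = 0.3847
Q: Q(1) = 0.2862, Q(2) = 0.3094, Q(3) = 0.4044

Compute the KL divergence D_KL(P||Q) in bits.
0.2946 bits

D_KL(P||Q) = Σ P(x) log₂(P(x)/Q(x))

Computing term by term:
  P(1)·log₂(P(1)/Q(1)) = 0.0636·log₂(0.0636/0.2862) = -0.13801
  P(2)·log₂(P(2)/Q(2)) = 0.5517·log₂(0.5517/0.3094) = 0.46034
  P(3)·log₂(P(3)/Q(3)) = 0.3847·log₂(0.3847/0.4044) = -0.02772

D_KL(P||Q) = -0.13801 + 0.46034 - 0.02772 = 0.29461 ≈ 0.2946 bits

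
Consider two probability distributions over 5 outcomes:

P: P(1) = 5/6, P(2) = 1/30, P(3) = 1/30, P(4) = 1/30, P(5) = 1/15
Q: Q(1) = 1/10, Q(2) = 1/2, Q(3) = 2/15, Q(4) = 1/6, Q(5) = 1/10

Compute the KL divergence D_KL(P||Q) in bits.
2.2358 bits

D_KL(P||Q) = Σ P(x) log₂(P(x)/Q(x))

Computing term by term:
  P(1)·log₂(P(1)/Q(1)) = (5/6)·log₂((5/6)/(1/10)) = 2.54908
  P(2)·log₂(P(2)/Q(2)) = (1/30)·log₂((1/30)/(1/2)) = -0.13023
  P(3)·log₂(P(3)/Q(3)) = (1/30)·log₂((1/30)/(2/15)) = -0.06667
  P(4)·log₂(P(4)/Q(4)) = (1/30)·log₂((1/30)/(1/6)) = -0.07740
  P(5)·log₂(P(5)/Q(5)) = (1/15)·log₂((1/15)/(1/10)) = -0.03900

D_KL(P||Q) = 2.54908 - 0.13023 - 0.06667 - 0.07740 - 0.03900 = 2.23578 ≈ 2.2358 bits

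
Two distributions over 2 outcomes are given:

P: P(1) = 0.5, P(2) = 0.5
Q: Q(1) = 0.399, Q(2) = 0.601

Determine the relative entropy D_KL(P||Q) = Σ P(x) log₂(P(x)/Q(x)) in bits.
0.0301 bits

D_KL(P||Q) = Σ P(x) log₂(P(x)/Q(x))

Computing term by term:
  P(1)·log₂(P(1)/Q(1)) = 0.5·log₂(0.5/0.399) = 0.16277
  P(2)·log₂(P(2)/Q(2)) = 0.5·log₂(0.5/0.601) = -0.13272

D_KL(P||Q) = 0.16277 - 0.13272 = 0.03005 ≈ 0.0301 bits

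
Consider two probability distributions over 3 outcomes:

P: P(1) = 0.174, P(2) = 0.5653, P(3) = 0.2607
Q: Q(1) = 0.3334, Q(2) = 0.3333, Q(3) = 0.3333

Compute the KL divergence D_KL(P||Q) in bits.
0.1752 bits

D_KL(P||Q) = Σ P(x) log₂(P(x)/Q(x))

Computing term by term:
  P(1)·log₂(P(1)/Q(1)) = 0.174·log₂(0.174/0.3334) = -0.16324
  P(2)·log₂(P(2)/Q(2)) = 0.5653·log₂(0.5653/0.3333) = 0.43087
  P(3)·log₂(P(3)/Q(3)) = 0.2607·log₂(0.2607/0.3333) = -0.09240

D_KL(P||Q) = -0.16324 + 0.43087 - 0.09240 = 0.17523 ≈ 0.1752 bits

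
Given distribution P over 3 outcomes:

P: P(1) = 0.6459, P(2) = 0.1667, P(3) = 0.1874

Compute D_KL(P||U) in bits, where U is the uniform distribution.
0.2941 bits

U(i) = 1/3 for all i

D_KL(P||U) = Σ P(x) log₂(P(x) / (1/3))
           = Σ P(x) log₂(P(x)) + log₂(3)
           = log₂(3) - H(P)

H(P) = -Σ P(x) log₂(P(x)):
  -P(1)·log₂(P(1)) = -(0.6459)·log₂(0.6459) = 0.40732
  -P(2)·log₂(P(2)) = -(0.1667)·log₂(0.1667) = 0.43087
  -P(3)·log₂(P(3)) = -(0.1874)·log₂(0.1874) = 0.45272
H(P) = 0.40732 + 0.43087 + 0.45272 = 1.29091 bits

log₂(3) = 1.58496 bits

D_KL(P||U) = 1.58496 - 1.29091 = 0.29405 ≈ 0.2941 bits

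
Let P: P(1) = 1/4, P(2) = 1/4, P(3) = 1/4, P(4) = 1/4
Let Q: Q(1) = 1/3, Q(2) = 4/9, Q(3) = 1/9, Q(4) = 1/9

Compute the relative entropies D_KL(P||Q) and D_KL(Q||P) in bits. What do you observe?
D_KL(P||Q) = 0.2737 bits, D_KL(Q||P) = 0.2473 bits. The two directions give different values (D_KL(P||Q) exceeds D_KL(Q||P) by 0.0264 bits): KL divergence is asymmetric.

D_KL(P||Q) = Σ P(x) log₂(P(x)/Q(x))

Computing term by term:
  P(1)·log₂(P(1)/Q(1)) = (1/4)·log₂((1/4)/(1/3)) = -0.10376
  P(2)·log₂(P(2)/Q(2)) = (1/4)·log₂((1/4)/(4/9)) = -0.20752
  P(3)·log₂(P(3)/Q(3)) = (1/4)·log₂((1/4)/(1/9)) = 0.29248
  P(4)·log₂(P(4)/Q(4)) = (1/4)·log₂((1/4)/(1/9)) = 0.29248

D_KL(P||Q) = -0.10376 - 0.20752 + 0.29248 + 0.29248 = 0.27368 ≈ 0.2737 bits

D_KL(Q||P) = Σ Q(x) log₂(Q(x)/P(x))

Computing term by term:
  Q(1)·log₂(Q(1)/P(1)) = (1/3)·log₂((1/3)/(1/4)) = 0.13835
  Q(2)·log₂(Q(2)/P(2)) = (4/9)·log₂((4/9)/(1/4)) = 0.36892
  Q(3)·log₂(Q(3)/P(3)) = (1/9)·log₂((1/9)/(1/4)) = -0.12999
  Q(4)·log₂(Q(4)/P(4)) = (1/9)·log₂((1/9)/(1/4)) = -0.12999

D_KL(Q||P) = 0.13835 + 0.36892 - 0.12999 - 0.12999 = 0.24729 ≈ 0.2473 bits

These are NOT equal (difference: 0.0264 bits). KL divergence is asymmetric: D_KL(P||Q) ≠ D_KL(Q||P) in general.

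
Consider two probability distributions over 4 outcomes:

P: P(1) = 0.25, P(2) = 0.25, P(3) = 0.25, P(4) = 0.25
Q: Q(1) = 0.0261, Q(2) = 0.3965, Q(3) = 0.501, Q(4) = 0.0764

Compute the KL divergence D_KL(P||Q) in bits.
0.8255 bits

D_KL(P||Q) = Σ P(x) log₂(P(x)/Q(x))

Computing term by term:
  P(1)·log₂(P(1)/Q(1)) = 0.25·log₂(0.25/0.0261) = 0.81495
  P(2)·log₂(P(2)/Q(2)) = 0.25·log₂(0.25/0.3965) = -0.16635
  P(3)·log₂(P(3)/Q(3)) = 0.25·log₂(0.25/0.501) = -0.25072
  P(4)·log₂(P(4)/Q(4)) = 0.25·log₂(0.25/0.0764) = 0.42757

D_KL(P||Q) = 0.81495 - 0.16635 - 0.25072 + 0.42757 = 0.82545 ≈ 0.8255 bits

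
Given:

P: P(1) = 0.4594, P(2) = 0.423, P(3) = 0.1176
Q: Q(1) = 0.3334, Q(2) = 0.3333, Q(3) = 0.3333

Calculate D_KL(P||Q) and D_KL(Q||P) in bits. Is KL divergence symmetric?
D_KL(P||Q) = 0.1812 bits, D_KL(Q||P) = 0.2321 bits. No, KL divergence is not symmetric.

D_KL(P||Q) = Σ P(x) log₂(P(x)/Q(x))

Computing term by term:
  P(1)·log₂(P(1)/Q(1)) = 0.4594·log₂(0.4594/0.3334) = 0.21247
  P(2)·log₂(P(2)/Q(2)) = 0.423·log₂(0.423/0.3333) = 0.14544
  P(3)·log₂(P(3)/Q(3)) = 0.1176·log₂(0.1176/0.3333) = -0.17674

D_KL(P||Q) = 0.21247 + 0.14544 - 0.17674 = 0.18117 ≈ 0.1812 bits

D_KL(Q||P) = Σ Q(x) log₂(Q(x)/P(x))

Computing term by term:
  Q(1)·log₂(Q(1)/P(1)) = 0.3334·log₂(0.3334/0.4594) = -0.15420
  Q(2)·log₂(Q(2)/P(2)) = 0.3333·log₂(0.3333/0.423) = -0.11460
  Q(3)·log₂(Q(3)/P(3)) = 0.3333·log₂(0.3333/0.1176) = 0.50093

D_KL(Q||P) = -0.15420 - 0.11460 + 0.50093 = 0.23213 ≈ 0.2321 bits

These are NOT equal (difference: 0.0509 bits). KL divergence is asymmetric: D_KL(P||Q) ≠ D_KL(Q||P) in general.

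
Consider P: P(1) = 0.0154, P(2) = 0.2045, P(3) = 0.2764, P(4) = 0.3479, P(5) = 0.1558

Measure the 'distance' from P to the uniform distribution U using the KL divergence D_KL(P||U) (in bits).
0.3003 bits

U(i) = 1/5 for all i

D_KL(P||U) = Σ P(x) log₂(P(x) / (1/5))
           = Σ P(x) log₂(P(x)) + log₂(5)
           = log₂(5) - H(P)

H(P) = -Σ P(x) log₂(P(x)):
  -P(1)·log₂(P(1)) = -(0.0154)·log₂(0.0154) = 0.09272
  -P(2)·log₂(P(2)) = -(0.2045)·log₂(0.2045) = 0.46827
  -P(3)·log₂(P(3)) = -(0.2764)·log₂(0.2764) = 0.51277
  -P(4)·log₂(P(4)) = -(0.3479)·log₂(0.3479) = 0.52994
  -P(5)·log₂(P(5)) = -(0.1558)·log₂(0.1558) = 0.41789
H(P) = 0.09272 + 0.46827 + 0.51277 + 0.52994 + 0.41789 = 2.02159 bits

log₂(5) = 2.32193 bits

D_KL(P||U) = 2.32193 - 2.02159 = 0.30034 ≈ 0.3003 bits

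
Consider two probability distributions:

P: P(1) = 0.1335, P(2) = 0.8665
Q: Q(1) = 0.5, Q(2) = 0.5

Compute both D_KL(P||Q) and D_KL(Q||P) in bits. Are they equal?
D_KL(P||Q) = 0.4330 bits, D_KL(Q||P) = 0.5559 bits. No, they are not equal.

D_KL(P||Q) = Σ P(x) log₂(P(x)/Q(x))

Computing term by term:
  P(1)·log₂(P(1)/Q(1)) = 0.1335·log₂(0.1335/0.5) = -0.25433
  P(2)·log₂(P(2)/Q(2)) = 0.8665·log₂(0.8665/0.5) = 0.68737

D_KL(P||Q) = -0.25433 + 0.68737 = 0.43304 ≈ 0.4330 bits

D_KL(Q||P) = Σ Q(x) log₂(Q(x)/P(x))

Computing term by term:
  Q(1)·log₂(Q(1)/P(1)) = 0.5·log₂(0.5/0.1335) = 0.95254
  Q(2)·log₂(Q(2)/P(2)) = 0.5·log₂(0.5/0.8665) = -0.39664

D_KL(Q||P) = 0.95254 - 0.39664 = 0.55590 ≈ 0.5559 bits

These are NOT equal (difference: 0.1229 bits). KL divergence is asymmetric: D_KL(P||Q) ≠ D_KL(Q||P) in general.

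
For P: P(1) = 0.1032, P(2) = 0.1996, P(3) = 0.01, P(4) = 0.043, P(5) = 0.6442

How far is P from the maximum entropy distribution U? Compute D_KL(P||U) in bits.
0.8494 bits

U(i) = 1/5 for all i

D_KL(P||U) = Σ P(x) log₂(P(x) / (1/5))
           = Σ P(x) log₂(P(x)) + log₂(5)
           = log₂(5) - H(P)

H(P) = -Σ P(x) log₂(P(x)):
  -P(1)·log₂(P(1)) = -(0.1032)·log₂(0.1032) = 0.33813
  -P(2)·log₂(P(2)) = -(0.1996)·log₂(0.1996) = 0.46403
  -P(3)·log₂(P(3)) = -(0.01)·log₂(0.01) = 0.06644
  -P(4)·log₂(P(4)) = -(0.043)·log₂(0.043) = 0.19520
  -P(5)·log₂(P(5)) = -(0.6442)·log₂(0.6442) = 0.40869
H(P) = 0.33813 + 0.46403 + 0.06644 + 0.19520 + 0.40869 = 1.47249 bits

log₂(5) = 2.32193 bits

D_KL(P||U) = 2.32193 - 1.47249 = 0.84944 ≈ 0.8494 bits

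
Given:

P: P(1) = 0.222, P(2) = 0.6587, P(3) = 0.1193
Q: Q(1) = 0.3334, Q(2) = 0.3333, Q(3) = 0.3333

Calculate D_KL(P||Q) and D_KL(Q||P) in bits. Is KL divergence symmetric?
D_KL(P||Q) = 0.3403 bits, D_KL(Q||P) = 0.3621 bits. No, KL divergence is not symmetric.

D_KL(P||Q) = Σ P(x) log₂(P(x)/Q(x))

Computing term by term:
  P(1)·log₂(P(1)/Q(1)) = 0.222·log₂(0.222/0.3334) = -0.13025
  P(2)·log₂(P(2)/Q(2)) = 0.6587·log₂(0.6587/0.3333) = 0.64737
  P(3)·log₂(P(3)/Q(3)) = 0.1193·log₂(0.1193/0.3333) = -0.17683

D_KL(P||Q) = -0.13025 + 0.64737 - 0.17683 = 0.34029 ≈ 0.3403 bits

D_KL(Q||P) = Σ Q(x) log₂(Q(x)/P(x))

Computing term by term:
  Q(1)·log₂(Q(1)/P(1)) = 0.3334·log₂(0.3334/0.222) = 0.19560
  Q(2)·log₂(Q(2)/P(2)) = 0.3333·log₂(0.3333/0.6587) = -0.32757
  Q(3)·log₂(Q(3)/P(3)) = 0.3333·log₂(0.3333/0.1193) = 0.49403

D_KL(Q||P) = 0.19560 - 0.32757 + 0.49403 = 0.36206 ≈ 0.3621 bits

These are NOT equal (difference: 0.0218 bits). KL divergence is asymmetric: D_KL(P||Q) ≠ D_KL(Q||P) in general.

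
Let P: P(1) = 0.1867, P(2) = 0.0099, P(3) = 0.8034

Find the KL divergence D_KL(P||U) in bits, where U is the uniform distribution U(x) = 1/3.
0.8133 bits

U(i) = 1/3 for all i

D_KL(P||U) = Σ P(x) log₂(P(x) / (1/3))
           = Σ P(x) log₂(P(x)) + log₂(3)
           = log₂(3) - H(P)

H(P) = -Σ P(x) log₂(P(x)):
  -P(1)·log₂(P(1)) = -(0.1867)·log₂(0.1867) = 0.45204
  -P(2)·log₂(P(2)) = -(0.0099)·log₂(0.0099) = 0.06592
  -P(3)·log₂(P(3)) = -(0.8034)·log₂(0.8034) = 0.25372
H(P) = 0.45204 + 0.06592 + 0.25372 = 0.77168 bits

log₂(3) = 1.58496 bits

D_KL(P||U) = 1.58496 - 0.77168 = 0.81328 ≈ 0.8133 bits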